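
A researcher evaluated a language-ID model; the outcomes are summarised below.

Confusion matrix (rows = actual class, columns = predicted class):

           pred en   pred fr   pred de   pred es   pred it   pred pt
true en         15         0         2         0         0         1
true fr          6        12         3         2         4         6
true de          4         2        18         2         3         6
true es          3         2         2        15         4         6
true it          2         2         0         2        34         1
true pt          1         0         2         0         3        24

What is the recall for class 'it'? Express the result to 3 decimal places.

0.829

Treat 'it' as positive and all other classes as negative.
recall = TP/(TP+FN).
it: TP=34, FN=2+2+0+2+1=7 → 34/41 = 0.8293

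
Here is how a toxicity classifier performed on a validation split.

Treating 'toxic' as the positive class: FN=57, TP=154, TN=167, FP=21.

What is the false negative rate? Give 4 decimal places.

FNR = FN/(FN+TP) = 57/(57+154) = 0.2701

0.2701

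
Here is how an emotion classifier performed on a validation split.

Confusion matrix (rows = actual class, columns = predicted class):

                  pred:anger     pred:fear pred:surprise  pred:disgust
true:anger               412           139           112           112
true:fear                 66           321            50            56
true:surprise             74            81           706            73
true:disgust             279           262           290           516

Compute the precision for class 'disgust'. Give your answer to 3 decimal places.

0.682

Take TP from the diagonal, FP from the rest of the 'disgust' prediction marginal, FN from the rest of the 'disgust' actual marginal.
precision = TP/(TP+FP).
disgust: TP=516, FP=112+56+73=241 → 516/757 = 0.6816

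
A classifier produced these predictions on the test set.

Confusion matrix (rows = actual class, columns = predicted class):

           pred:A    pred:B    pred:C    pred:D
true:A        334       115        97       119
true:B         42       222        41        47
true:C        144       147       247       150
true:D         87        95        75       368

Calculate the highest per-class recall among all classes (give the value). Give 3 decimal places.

0.631

Per-class recall (TP/(TP+FN)):
  A: TP=334, FN=115+97+119=331 → 334/665 = 0.5023
  B: TP=222, FN=42+41+47=130 → 222/352 = 0.6307
  C: TP=247, FN=144+147+150=441 → 247/688 = 0.3590
  D: TP=368, FN=87+95+75=257 → 368/625 = 0.5888
Highest is class 'B' with recall = 0.631.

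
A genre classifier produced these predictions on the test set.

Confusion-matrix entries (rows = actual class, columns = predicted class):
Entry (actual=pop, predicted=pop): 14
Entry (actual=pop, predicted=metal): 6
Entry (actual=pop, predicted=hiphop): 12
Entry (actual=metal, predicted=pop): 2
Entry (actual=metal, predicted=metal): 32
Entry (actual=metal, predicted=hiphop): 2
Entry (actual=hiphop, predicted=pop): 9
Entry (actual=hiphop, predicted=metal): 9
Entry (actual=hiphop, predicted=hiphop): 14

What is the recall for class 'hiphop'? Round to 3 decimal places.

0.438

recall = TP/(TP+FN).
hiphop: TP=14, FN=9+9=18 → 14/32 = 0.4375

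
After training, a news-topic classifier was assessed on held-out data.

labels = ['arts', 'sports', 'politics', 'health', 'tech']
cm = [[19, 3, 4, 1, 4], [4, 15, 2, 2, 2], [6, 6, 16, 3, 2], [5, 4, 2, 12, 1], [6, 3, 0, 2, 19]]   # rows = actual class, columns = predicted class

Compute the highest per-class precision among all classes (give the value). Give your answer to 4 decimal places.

Per-class precision (TP/(TP+FP)):
  arts: TP=19, FP=4+6+5+6=21 → 19/40 = 0.47500
  sports: TP=15, FP=3+6+4+3=16 → 15/31 = 0.48387
  politics: TP=16, FP=4+2+2+0=8 → 16/24 = 0.66667
  health: TP=12, FP=1+2+3+2=8 → 12/20 = 0.60000
  tech: TP=19, FP=4+2+2+1=9 → 19/28 = 0.67857
Highest is class 'tech' with precision = 0.6786.

0.6786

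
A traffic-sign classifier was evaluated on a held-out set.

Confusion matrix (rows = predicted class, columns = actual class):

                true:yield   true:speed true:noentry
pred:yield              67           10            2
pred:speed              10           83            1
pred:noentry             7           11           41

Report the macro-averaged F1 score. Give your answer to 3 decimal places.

Per-class F1 score (2·TP/(2·TP+FP+FN)):
  yield: TP=67, FP=10+2=12, FN=10+7=17 → 134/163 = 0.8221
  speed: TP=83, FP=10+1=11, FN=10+11=21 → 166/198 = 0.8384
  noentry: TP=41, FP=7+11=18, FN=2+1=3 → 82/103 = 0.7961
Macro-F1 score = mean = (0.8221 + 0.8384 + 0.7961) / 3 = 0.819

0.819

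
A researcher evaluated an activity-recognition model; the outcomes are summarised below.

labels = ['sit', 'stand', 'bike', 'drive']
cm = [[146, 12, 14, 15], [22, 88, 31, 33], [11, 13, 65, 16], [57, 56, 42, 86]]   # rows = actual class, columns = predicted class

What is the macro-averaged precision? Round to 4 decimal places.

0.5351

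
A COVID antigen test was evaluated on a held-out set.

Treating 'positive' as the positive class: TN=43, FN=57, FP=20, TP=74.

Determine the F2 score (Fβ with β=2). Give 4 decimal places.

Fβ = (1+β²)·TP / ((1+β²)·TP + β²·FN + FP), with β²=4
= 5·74 / (5·74 + 4·57 + 20) = 0.5987

0.5987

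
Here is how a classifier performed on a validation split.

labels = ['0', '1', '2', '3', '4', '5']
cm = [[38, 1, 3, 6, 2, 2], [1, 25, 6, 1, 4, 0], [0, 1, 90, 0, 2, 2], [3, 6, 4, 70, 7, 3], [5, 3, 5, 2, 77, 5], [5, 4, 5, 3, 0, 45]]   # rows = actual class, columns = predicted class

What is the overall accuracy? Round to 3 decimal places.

Accuracy = trace / total = (38+25+90+70+77+45=345) / 436 = 345/436 = 0.791

0.791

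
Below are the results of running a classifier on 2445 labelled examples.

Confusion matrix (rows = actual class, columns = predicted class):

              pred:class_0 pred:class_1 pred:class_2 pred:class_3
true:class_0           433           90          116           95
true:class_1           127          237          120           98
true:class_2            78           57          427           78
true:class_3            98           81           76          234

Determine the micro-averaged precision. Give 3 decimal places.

Micro-averaging pools counts across classes: ΣTP=1331, ΣFP=1114, ΣFN=1114.
Micro-precision = TP/(TP+FP) on pooled counts = 0.544 (equals overall accuracy in single-label multiclass).

0.544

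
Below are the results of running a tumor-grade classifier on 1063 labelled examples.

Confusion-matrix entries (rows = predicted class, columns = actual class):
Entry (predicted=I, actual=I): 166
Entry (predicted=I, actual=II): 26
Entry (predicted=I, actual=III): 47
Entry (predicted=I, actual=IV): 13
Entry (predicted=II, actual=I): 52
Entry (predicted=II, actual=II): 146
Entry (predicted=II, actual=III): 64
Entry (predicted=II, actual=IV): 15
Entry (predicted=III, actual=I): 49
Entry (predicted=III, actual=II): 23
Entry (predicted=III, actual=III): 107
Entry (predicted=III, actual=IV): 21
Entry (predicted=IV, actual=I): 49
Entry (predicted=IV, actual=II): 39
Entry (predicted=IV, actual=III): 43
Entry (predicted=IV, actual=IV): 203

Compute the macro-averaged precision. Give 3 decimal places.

0.582

Per-class precision (TP/(TP+FP)):
  I: TP=166, FP=26+47+13=86 → 166/252 = 0.6587
  II: TP=146, FP=52+64+15=131 → 146/277 = 0.5271
  III: TP=107, FP=49+23+21=93 → 107/200 = 0.5350
  IV: TP=203, FP=49+39+43=131 → 203/334 = 0.6078
Macro-precision = mean = (0.6587 + 0.5271 + 0.5350 + 0.6078) / 4 = 0.582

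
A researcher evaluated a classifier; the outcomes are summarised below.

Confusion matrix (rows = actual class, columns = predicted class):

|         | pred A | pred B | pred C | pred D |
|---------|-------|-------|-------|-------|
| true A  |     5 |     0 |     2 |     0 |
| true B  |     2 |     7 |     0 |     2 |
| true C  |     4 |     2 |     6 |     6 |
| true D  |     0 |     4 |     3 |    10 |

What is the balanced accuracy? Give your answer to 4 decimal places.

0.5681

Balanced accuracy = mean of per-class recall.
  A: recall = 5/7 = 0.71429
  B: recall = 7/11 = 0.63636
  C: recall = 6/18 = 0.33333
  D: recall = 10/17 = 0.58824
Mean = (0.71429 + 0.63636 + 0.33333 + 0.58824) / 4 = 0.5681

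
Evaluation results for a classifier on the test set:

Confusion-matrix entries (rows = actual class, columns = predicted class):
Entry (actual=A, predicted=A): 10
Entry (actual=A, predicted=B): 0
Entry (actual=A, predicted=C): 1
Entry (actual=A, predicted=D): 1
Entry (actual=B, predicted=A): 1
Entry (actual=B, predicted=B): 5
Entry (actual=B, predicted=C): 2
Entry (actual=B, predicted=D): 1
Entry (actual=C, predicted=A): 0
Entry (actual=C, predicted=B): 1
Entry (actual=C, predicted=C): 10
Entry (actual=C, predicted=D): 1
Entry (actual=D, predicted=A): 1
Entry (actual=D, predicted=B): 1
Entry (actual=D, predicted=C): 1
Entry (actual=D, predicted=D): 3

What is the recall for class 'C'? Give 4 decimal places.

0.8333

recall = TP/(TP+FN).
C: TP=10, FN=0+1+1=2 → 10/12 = 0.83333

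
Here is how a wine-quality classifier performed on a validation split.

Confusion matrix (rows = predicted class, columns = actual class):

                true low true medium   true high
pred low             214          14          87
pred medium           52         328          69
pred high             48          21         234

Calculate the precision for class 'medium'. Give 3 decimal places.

0.731

precision = TP/(TP+FP).
medium: TP=328, FP=52+69=121 → 328/449 = 0.7305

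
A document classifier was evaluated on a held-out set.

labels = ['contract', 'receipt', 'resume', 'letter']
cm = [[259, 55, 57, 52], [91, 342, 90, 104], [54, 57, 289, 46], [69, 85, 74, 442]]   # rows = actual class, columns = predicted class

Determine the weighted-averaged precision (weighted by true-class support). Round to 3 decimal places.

0.620

Per-class precision (TP/(TP+FP)):
  contract: TP=259, FP=91+54+69=214 → 259/473 = 0.5476
  receipt: TP=342, FP=55+57+85=197 → 342/539 = 0.6345
  resume: TP=289, FP=57+90+74=221 → 289/510 = 0.5667
  letter: TP=442, FP=52+104+46=202 → 442/644 = 0.6863
Weighted-precision = Σ (supportᵢ/N)·precisionᵢ with N=2166: (423/2166)·0.5476 + (627/2166)·0.6345 + (446/2166)·0.5667 + (670/2166)·0.6863 = 0.620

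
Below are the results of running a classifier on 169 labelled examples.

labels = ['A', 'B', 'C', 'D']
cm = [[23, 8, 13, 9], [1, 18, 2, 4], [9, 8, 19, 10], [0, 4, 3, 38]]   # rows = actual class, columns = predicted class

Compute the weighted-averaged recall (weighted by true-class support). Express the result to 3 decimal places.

0.580

Per-class recall (TP/(TP+FN)):
  A: TP=23, FN=8+13+9=30 → 23/53 = 0.4340
  B: TP=18, FN=1+2+4=7 → 18/25 = 0.7200
  C: TP=19, FN=9+8+10=27 → 19/46 = 0.4130
  D: TP=38, FN=0+4+3=7 → 38/45 = 0.8444
Weighted-recall = Σ (supportᵢ/N)·recallᵢ with N=169: (53/169)·0.4340 + (25/169)·0.7200 + (46/169)·0.4130 + (45/169)·0.8444 = 0.580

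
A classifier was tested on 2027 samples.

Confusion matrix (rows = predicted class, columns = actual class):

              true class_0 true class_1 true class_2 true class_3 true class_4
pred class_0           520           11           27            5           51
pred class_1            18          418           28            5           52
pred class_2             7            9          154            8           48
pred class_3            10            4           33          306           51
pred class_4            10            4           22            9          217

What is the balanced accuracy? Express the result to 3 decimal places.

0.776

Balanced accuracy = mean of per-class recall.
  class_0: recall = 520/565 = 0.9204
  class_1: recall = 418/446 = 0.9372
  class_2: recall = 154/264 = 0.5833
  class_3: recall = 306/333 = 0.9189
  class_4: recall = 217/419 = 0.5179
Mean = (0.9204 + 0.9372 + 0.5833 + 0.9189 + 0.5179) / 5 = 0.776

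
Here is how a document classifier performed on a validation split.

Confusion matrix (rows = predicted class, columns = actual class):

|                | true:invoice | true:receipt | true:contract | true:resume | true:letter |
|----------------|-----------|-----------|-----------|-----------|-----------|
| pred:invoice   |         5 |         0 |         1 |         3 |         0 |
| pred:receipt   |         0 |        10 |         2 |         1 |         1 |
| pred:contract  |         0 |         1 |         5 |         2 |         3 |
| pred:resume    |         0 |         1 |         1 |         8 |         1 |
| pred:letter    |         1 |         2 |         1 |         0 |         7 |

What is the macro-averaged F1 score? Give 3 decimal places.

0.621

Per-class F1 score (2·TP/(2·TP+FP+FN)):
  invoice: TP=5, FP=0+1+3+0=4, FN=0+0+0+1=1 → 10/15 = 0.6667
  receipt: TP=10, FP=0+2+1+1=4, FN=0+1+1+2=4 → 20/28 = 0.7143
  contract: TP=5, FP=0+1+2+3=6, FN=1+2+1+1=5 → 10/21 = 0.4762
  resume: TP=8, FP=0+1+1+1=3, FN=3+1+2+0=6 → 16/25 = 0.6400
  letter: TP=7, FP=1+2+1+0=4, FN=0+1+3+1=5 → 14/23 = 0.6087
Macro-F1 score = mean = (0.6667 + 0.7143 + 0.4762 + 0.6400 + 0.6087) / 5 = 0.621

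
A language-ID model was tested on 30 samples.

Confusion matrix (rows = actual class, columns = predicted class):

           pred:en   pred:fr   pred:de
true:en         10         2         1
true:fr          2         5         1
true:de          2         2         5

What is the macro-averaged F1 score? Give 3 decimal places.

0.651

Per-class F1 score (2·TP/(2·TP+FP+FN)):
  en: TP=10, FP=2+2=4, FN=2+1=3 → 20/27 = 0.7407
  fr: TP=5, FP=2+2=4, FN=2+1=3 → 10/17 = 0.5882
  de: TP=5, FP=1+1=2, FN=2+2=4 → 10/16 = 0.6250
Macro-F1 score = mean = (0.7407 + 0.5882 + 0.6250) / 3 = 0.651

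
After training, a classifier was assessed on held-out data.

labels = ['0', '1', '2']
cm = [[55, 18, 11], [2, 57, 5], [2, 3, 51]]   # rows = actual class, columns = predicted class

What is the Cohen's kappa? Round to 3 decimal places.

Observed agreement pₒ = trace/N = 163/204 = 0.7990
Expected agreement pₑ = Σ (rowᵢ·colᵢ)/N² = (84·59 + 64·78 + 56·67)/204² = 0.3292
κ = (pₒ − pₑ)/(1 − pₑ) = (0.7990 − 0.3292)/(1 − 0.3292) = 0.700

0.700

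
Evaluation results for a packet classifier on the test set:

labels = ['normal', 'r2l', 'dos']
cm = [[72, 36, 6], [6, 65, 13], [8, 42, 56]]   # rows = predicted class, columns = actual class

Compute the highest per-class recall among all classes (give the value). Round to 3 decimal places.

Per-class recall (TP/(TP+FN)):
  normal: TP=72, FN=6+8=14 → 72/86 = 0.8372
  r2l: TP=65, FN=36+42=78 → 65/143 = 0.4545
  dos: TP=56, FN=6+13=19 → 56/75 = 0.7467
Highest is class 'normal' with recall = 0.837.

0.837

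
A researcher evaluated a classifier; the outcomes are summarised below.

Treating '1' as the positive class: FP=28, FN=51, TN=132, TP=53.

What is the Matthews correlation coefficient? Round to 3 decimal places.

0.355

MCC = (TP·TN − FP·FN) / √((TP+FP)(TP+FN)(TN+FP)(TN+FN))
Numerator = 53·132 − 28·51 = 5568
Denominator = √(81·104·160·183) = √246654720 = 15705.2450
MCC = 5568 / 15705.2450 = 0.355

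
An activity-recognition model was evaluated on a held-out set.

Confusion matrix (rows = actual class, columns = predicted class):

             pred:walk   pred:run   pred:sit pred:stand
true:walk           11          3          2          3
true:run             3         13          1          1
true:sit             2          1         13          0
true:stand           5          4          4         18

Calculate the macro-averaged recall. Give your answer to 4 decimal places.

Per-class recall (TP/(TP+FN)):
  walk: TP=11, FN=3+2+3=8 → 11/19 = 0.57895
  run: TP=13, FN=3+1+1=5 → 13/18 = 0.72222
  sit: TP=13, FN=2+1+0=3 → 13/16 = 0.81250
  stand: TP=18, FN=5+4+4=13 → 18/31 = 0.58065
Macro-recall = mean = (0.57895 + 0.72222 + 0.81250 + 0.58065) / 4 = 0.6736

0.6736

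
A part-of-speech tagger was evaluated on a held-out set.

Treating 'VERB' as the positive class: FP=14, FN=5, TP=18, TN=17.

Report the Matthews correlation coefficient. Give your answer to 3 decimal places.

0.333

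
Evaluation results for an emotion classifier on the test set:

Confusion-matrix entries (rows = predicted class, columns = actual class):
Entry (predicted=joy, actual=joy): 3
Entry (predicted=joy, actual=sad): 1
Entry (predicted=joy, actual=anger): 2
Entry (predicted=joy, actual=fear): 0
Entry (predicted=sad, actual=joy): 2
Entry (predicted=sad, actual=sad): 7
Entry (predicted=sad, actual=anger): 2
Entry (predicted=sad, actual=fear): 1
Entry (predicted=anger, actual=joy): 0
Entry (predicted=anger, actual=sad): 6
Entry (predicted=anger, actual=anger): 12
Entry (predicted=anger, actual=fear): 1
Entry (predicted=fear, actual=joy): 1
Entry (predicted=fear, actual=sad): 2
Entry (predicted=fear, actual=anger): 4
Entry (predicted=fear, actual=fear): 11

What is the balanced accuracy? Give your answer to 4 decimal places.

Balanced accuracy = mean of per-class recall.
  joy: recall = 3/6 = 0.50000
  sad: recall = 7/16 = 0.43750
  anger: recall = 12/20 = 0.60000
  fear: recall = 11/13 = 0.84615
Mean = (0.50000 + 0.43750 + 0.60000 + 0.84615) / 4 = 0.5959

0.5959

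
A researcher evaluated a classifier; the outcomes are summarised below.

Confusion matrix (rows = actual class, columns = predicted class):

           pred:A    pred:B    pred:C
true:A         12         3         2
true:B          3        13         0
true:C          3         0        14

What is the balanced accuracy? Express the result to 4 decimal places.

Balanced accuracy = mean of per-class recall.
  A: recall = 12/17 = 0.70588
  B: recall = 13/16 = 0.81250
  C: recall = 14/17 = 0.82353
Mean = (0.70588 + 0.81250 + 0.82353) / 3 = 0.7806

0.7806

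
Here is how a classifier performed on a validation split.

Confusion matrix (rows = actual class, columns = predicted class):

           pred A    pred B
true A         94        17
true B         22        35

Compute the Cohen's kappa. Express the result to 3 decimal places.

0.471

Observed agreement pₒ = trace/N = 129/168 = 0.7679
Expected agreement pₑ = Σ (rowᵢ·colᵢ)/N² = (111·116 + 57·52)/168² = 0.5612
κ = (pₒ − pₑ)/(1 − pₑ) = (0.7679 − 0.5612)/(1 − 0.5612) = 0.471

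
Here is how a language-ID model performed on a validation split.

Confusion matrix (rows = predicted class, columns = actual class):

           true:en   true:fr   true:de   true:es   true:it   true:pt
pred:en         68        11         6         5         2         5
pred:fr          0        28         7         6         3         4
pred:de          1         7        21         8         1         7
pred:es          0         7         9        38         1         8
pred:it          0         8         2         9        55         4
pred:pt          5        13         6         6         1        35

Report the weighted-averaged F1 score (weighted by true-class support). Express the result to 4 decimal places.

Per-class F1 score (2·TP/(2·TP+FP+FN)):
  en: TP=68, FP=11+6+5+2+5=29, FN=0+1+0+0+5=6 → 136/171 = 0.79532
  fr: TP=28, FP=0+7+6+3+4=20, FN=11+7+7+8+13=46 → 56/122 = 0.45902
  de: TP=21, FP=1+7+8+1+7=24, FN=6+7+9+2+6=30 → 42/96 = 0.43750
  es: TP=38, FP=0+7+9+1+8=25, FN=5+6+8+9+6=34 → 76/135 = 0.56296
  it: TP=55, FP=0+8+2+9+4=23, FN=2+3+1+1+1=8 → 110/141 = 0.78014
  pt: TP=35, FP=5+13+6+6+1=31, FN=5+4+7+8+4=28 → 70/129 = 0.54264
Weighted-F1 score = Σ (supportᵢ/N)·F1 scoreᵢ with N=397: (74/397)·0.79532 + (74/397)·0.45902 + (51/397)·0.43750 + (72/397)·0.56296 + (63/397)·0.78014 + (63/397)·0.54264 = 0.6020

0.6020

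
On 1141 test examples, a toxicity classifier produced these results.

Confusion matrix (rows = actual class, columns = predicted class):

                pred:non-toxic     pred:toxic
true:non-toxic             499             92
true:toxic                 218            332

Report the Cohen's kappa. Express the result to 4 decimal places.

0.4516

Observed agreement pₒ = trace/N = 831/1141 = 0.72831
Expected agreement pₑ = Σ (rowᵢ·colᵢ)/N² = (591·717 + 550·424)/1141² = 0.50461
κ = (pₒ − pₑ)/(1 − pₑ) = (0.72831 − 0.50461)/(1 − 0.50461) = 0.4516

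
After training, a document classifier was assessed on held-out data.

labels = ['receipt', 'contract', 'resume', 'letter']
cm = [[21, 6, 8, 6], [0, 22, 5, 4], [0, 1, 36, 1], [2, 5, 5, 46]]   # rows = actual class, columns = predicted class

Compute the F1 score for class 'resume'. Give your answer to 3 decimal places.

One-vs-rest for 'resume': TP = diagonal; FP = other classes predicted 'resume'; FN = 'resume' predicted as other.
F1 score = 2·TP/(2·TP+FP+FN).
resume: TP=36, FP=8+5+5=18, FN=0+1+1=2 → 72/92 = 0.7826

0.783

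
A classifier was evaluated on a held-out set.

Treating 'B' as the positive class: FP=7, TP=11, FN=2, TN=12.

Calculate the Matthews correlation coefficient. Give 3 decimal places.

0.473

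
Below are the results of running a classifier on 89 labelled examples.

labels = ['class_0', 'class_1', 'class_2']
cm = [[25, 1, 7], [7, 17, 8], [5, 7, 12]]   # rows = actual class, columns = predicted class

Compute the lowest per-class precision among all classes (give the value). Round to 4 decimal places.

0.4444

Per-class precision (TP/(TP+FP)):
  class_0: TP=25, FP=7+5=12 → 25/37 = 0.67568
  class_1: TP=17, FP=1+7=8 → 17/25 = 0.68000
  class_2: TP=12, FP=7+8=15 → 12/27 = 0.44444
Lowest is class 'class_2' with precision = 0.4444.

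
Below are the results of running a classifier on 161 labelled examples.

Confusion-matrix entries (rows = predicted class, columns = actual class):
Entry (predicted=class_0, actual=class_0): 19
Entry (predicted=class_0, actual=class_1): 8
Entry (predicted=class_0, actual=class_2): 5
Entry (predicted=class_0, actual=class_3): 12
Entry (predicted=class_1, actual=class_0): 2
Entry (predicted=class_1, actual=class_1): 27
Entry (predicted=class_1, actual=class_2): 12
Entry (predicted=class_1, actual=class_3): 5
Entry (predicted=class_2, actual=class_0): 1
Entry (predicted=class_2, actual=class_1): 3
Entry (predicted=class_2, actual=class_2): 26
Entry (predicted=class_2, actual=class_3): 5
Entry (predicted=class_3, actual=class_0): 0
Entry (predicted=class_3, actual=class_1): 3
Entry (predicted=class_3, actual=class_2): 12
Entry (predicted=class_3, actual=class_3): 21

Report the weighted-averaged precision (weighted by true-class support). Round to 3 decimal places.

0.618

Per-class precision (TP/(TP+FP)):
  class_0: TP=19, FP=8+5+12=25 → 19/44 = 0.4318
  class_1: TP=27, FP=2+12+5=19 → 27/46 = 0.5870
  class_2: TP=26, FP=1+3+5=9 → 26/35 = 0.7429
  class_3: TP=21, FP=0+3+12=15 → 21/36 = 0.5833
Weighted-precision = Σ (supportᵢ/N)·precisionᵢ with N=161: (22/161)·0.4318 + (41/161)·0.5870 + (55/161)·0.7429 + (43/161)·0.5833 = 0.618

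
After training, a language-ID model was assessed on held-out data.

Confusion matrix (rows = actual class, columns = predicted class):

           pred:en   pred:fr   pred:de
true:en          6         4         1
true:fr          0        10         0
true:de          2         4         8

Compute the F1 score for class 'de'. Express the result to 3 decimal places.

0.696

One-vs-rest for 'de': TP = diagonal; FP = other classes predicted 'de'; FN = 'de' predicted as other.
F1 score = 2·TP/(2·TP+FP+FN).
de: TP=8, FP=1+0=1, FN=2+4=6 → 16/23 = 0.6957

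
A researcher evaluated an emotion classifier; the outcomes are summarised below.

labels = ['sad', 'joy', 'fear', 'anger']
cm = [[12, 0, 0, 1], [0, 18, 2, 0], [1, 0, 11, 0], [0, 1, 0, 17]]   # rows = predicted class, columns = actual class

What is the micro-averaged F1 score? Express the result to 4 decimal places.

0.9206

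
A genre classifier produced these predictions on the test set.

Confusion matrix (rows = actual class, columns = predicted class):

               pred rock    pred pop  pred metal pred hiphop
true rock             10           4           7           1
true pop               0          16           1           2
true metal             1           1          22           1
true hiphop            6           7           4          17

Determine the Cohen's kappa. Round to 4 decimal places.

0.5352

Observed agreement pₒ = trace/N = 65/100 = 0.65000
Expected agreement pₑ = Σ (rowᵢ·colᵢ)/N² = (22·17 + 19·28 + 25·34 + 34·21)/100² = 0.24700
κ = (pₒ − pₑ)/(1 − pₑ) = (0.65000 − 0.24700)/(1 − 0.24700) = 0.5352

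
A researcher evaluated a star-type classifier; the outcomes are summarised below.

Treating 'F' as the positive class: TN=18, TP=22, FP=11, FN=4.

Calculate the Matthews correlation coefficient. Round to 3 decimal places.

MCC = (TP·TN − FP·FN) / √((TP+FP)(TP+FN)(TN+FP)(TN+FN))
Numerator = 22·18 − 11·4 = 352
Denominator = √(33·26·29·22) = √547404 = 739.8676
MCC = 352 / 739.8676 = 0.476

0.476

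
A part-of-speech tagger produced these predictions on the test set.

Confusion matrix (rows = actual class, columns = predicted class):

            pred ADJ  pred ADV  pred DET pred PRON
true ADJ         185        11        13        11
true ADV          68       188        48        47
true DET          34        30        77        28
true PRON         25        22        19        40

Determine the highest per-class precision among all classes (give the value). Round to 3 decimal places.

0.749

Per-class precision (TP/(TP+FP)):
  ADJ: TP=185, FP=68+34+25=127 → 185/312 = 0.5929
  ADV: TP=188, FP=11+30+22=63 → 188/251 = 0.7490
  DET: TP=77, FP=13+48+19=80 → 77/157 = 0.4904
  PRON: TP=40, FP=11+47+28=86 → 40/126 = 0.3175
Highest is class 'ADV' with precision = 0.749.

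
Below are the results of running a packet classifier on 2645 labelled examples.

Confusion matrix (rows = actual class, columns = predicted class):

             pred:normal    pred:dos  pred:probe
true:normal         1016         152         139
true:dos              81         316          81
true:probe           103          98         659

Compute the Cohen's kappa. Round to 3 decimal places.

0.607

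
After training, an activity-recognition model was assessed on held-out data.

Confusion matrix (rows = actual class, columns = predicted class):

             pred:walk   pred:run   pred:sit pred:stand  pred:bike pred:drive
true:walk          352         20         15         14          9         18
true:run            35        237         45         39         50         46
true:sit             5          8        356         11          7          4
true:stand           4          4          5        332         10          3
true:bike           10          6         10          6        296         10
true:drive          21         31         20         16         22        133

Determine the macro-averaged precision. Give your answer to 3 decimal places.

0.759

Per-class precision (TP/(TP+FP)):
  walk: TP=352, FP=35+5+4+10+21=75 → 352/427 = 0.8244
  run: TP=237, FP=20+8+4+6+31=69 → 237/306 = 0.7745
  sit: TP=356, FP=15+45+5+10+20=95 → 356/451 = 0.7894
  stand: TP=332, FP=14+39+11+6+16=86 → 332/418 = 0.7943
  bike: TP=296, FP=9+50+7+10+22=98 → 296/394 = 0.7513
  drive: TP=133, FP=18+46+4+3+10=81 → 133/214 = 0.6215
Macro-precision = mean = (0.8244 + 0.7745 + 0.7894 + 0.7943 + 0.7513 + 0.6215) / 6 = 0.759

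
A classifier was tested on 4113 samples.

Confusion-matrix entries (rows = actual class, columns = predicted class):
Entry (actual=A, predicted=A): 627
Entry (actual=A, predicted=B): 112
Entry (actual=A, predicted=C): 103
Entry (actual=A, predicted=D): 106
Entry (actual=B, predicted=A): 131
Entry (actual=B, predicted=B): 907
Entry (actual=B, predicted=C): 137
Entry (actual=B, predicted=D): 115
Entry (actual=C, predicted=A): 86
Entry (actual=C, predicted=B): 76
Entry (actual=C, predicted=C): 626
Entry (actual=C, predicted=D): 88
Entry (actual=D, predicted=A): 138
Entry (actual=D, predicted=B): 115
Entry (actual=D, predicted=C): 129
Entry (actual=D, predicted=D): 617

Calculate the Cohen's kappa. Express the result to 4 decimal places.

Observed agreement pₒ = trace/N = 2777/4113 = 0.67518
Expected agreement pₑ = Σ (rowᵢ·colᵢ)/N² = (948·982 + 1290·1210 + 876·995 + 999·926)/4113² = 0.25351
κ = (pₒ − pₑ)/(1 − pₑ) = (0.67518 − 0.25351)/(1 − 0.25351) = 0.5649

0.5649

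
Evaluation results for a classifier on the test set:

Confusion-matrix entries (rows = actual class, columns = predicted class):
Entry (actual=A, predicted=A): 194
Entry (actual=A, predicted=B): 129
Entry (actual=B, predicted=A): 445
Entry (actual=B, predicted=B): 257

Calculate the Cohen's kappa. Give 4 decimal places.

Observed agreement pₒ = trace/N = 451/1025 = 0.44000
Expected agreement pₑ = Σ (rowᵢ·colᵢ)/N² = (323·639 + 702·386)/1025² = 0.45437
κ = (pₒ − pₑ)/(1 − pₑ) = (0.44000 − 0.45437)/(1 − 0.45437) = -0.0263

-0.0263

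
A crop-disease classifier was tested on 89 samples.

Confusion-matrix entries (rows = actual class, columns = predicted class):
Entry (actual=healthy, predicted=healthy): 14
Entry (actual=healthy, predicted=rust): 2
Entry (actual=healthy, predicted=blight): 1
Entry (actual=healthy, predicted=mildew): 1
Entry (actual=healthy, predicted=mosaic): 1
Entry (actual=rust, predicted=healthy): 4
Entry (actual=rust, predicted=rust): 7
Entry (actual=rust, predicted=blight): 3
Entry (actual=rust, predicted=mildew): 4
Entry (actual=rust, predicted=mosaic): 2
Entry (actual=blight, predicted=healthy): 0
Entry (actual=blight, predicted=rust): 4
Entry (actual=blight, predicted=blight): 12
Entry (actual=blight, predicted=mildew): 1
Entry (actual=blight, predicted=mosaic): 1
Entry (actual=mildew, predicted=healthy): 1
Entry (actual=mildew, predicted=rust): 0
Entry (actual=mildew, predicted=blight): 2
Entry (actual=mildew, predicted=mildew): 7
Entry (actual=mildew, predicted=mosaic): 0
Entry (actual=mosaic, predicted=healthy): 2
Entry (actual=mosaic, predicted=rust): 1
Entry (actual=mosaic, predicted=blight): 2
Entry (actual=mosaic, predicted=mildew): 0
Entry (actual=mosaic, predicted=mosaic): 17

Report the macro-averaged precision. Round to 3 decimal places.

Per-class precision (TP/(TP+FP)):
  healthy: TP=14, FP=4+0+1+2=7 → 14/21 = 0.6667
  rust: TP=7, FP=2+4+0+1=7 → 7/14 = 0.5000
  blight: TP=12, FP=1+3+2+2=8 → 12/20 = 0.6000
  mildew: TP=7, FP=1+4+1+0=6 → 7/13 = 0.5385
  mosaic: TP=17, FP=1+2+1+0=4 → 17/21 = 0.8095
Macro-precision = mean = (0.6667 + 0.5000 + 0.6000 + 0.5385 + 0.8095) / 5 = 0.623

0.623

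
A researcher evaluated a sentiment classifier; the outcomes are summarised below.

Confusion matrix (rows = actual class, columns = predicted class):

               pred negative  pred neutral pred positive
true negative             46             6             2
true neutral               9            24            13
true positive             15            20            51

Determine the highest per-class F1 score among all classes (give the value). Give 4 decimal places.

Per-class F1 score (2·TP/(2·TP+FP+FN)):
  negative: TP=46, FP=9+15=24, FN=6+2=8 → 92/124 = 0.74194
  neutral: TP=24, FP=6+20=26, FN=9+13=22 → 48/96 = 0.50000
  positive: TP=51, FP=2+13=15, FN=15+20=35 → 102/152 = 0.67105
Highest is class 'negative' with F1 score = 0.7419.

0.7419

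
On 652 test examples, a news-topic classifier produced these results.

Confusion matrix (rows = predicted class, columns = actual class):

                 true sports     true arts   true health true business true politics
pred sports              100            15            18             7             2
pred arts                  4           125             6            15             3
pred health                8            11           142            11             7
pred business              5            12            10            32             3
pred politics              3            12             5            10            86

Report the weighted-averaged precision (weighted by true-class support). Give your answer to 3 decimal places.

Per-class precision (TP/(TP+FP)):
  sports: TP=100, FP=15+18+7+2=42 → 100/142 = 0.7042
  arts: TP=125, FP=4+6+15+3=28 → 125/153 = 0.8170
  health: TP=142, FP=8+11+11+7=37 → 142/179 = 0.7933
  business: TP=32, FP=5+12+10+3=30 → 32/62 = 0.5161
  politics: TP=86, FP=3+12+5+10=30 → 86/116 = 0.7414
Weighted-precision = Σ (supportᵢ/N)·precisionᵢ with N=652: (120/652)·0.7042 + (175/652)·0.8170 + (181/652)·0.7933 + (75/652)·0.5161 + (101/652)·0.7414 = 0.743

0.743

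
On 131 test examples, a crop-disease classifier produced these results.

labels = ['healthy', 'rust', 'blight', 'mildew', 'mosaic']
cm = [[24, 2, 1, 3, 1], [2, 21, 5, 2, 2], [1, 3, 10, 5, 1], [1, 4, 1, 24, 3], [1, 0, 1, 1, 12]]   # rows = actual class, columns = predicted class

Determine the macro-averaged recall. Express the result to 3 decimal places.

0.692

Per-class recall (TP/(TP+FN)):
  healthy: TP=24, FN=2+1+3+1=7 → 24/31 = 0.7742
  rust: TP=21, FN=2+5+2+2=11 → 21/32 = 0.6563
  blight: TP=10, FN=1+3+5+1=10 → 10/20 = 0.5000
  mildew: TP=24, FN=1+4+1+3=9 → 24/33 = 0.7273
  mosaic: TP=12, FN=1+0+1+1=3 → 12/15 = 0.8000
Macro-recall = mean = (0.7742 + 0.6563 + 0.5000 + 0.7273 + 0.8000) / 5 = 0.692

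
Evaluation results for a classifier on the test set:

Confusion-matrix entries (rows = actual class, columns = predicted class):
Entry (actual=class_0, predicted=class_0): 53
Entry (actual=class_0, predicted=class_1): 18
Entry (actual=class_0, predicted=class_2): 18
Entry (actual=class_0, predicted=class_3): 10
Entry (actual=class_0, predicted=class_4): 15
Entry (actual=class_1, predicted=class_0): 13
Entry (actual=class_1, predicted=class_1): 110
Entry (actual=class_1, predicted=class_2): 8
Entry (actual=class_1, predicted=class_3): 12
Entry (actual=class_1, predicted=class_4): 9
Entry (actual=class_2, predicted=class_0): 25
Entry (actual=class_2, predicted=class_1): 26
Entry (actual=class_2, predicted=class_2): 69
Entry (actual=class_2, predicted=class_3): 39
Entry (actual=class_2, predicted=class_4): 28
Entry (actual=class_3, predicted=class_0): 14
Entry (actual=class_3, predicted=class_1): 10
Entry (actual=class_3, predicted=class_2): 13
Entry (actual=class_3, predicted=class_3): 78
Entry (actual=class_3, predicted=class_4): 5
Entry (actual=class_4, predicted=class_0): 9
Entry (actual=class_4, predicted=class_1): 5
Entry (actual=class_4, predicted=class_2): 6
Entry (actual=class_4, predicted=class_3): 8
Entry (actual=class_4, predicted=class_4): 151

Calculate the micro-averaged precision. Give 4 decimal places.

0.6130

Micro-averaging pools counts across classes: ΣTP=461, ΣFP=291, ΣFN=291.
Micro-precision = TP/(TP+FP) on pooled counts = 0.6130 (equals overall accuracy in single-label multiclass).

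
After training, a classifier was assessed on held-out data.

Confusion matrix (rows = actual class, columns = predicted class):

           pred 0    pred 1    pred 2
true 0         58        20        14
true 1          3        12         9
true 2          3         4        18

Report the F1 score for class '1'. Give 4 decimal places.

0.4000

Take TP from the diagonal, FP from the rest of the '1' prediction marginal, FN from the rest of the '1' actual marginal.
F1 score = 2·TP/(2·TP+FP+FN).
1: TP=12, FP=20+4=24, FN=3+9=12 → 24/60 = 0.40000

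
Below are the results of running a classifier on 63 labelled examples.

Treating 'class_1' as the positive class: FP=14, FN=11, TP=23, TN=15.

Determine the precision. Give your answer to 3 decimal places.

Precision = TP/(TP+FP) = 23/(23+14) = 23/37 = 0.622

0.622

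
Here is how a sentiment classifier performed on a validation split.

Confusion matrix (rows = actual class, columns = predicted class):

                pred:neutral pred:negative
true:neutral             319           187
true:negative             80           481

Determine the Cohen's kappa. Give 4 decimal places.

Observed agreement pₒ = trace/N = 800/1067 = 0.74977
Expected agreement pₑ = Σ (rowᵢ·colᵢ)/N² = (506·399 + 561·668)/1067² = 0.50650
κ = (pₒ − pₑ)/(1 − pₑ) = (0.74977 − 0.50650)/(1 − 0.50650) = 0.4929

0.4929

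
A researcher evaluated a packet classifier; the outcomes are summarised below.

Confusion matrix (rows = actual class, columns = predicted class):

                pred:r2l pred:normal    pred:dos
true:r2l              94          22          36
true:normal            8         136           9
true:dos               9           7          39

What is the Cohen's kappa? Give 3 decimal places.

Observed agreement pₒ = trace/N = 269/360 = 0.7472
Expected agreement pₑ = Σ (rowᵢ·colᵢ)/N² = (152·111 + 153·165 + 55·84)/360² = 0.3606
κ = (pₒ − pₑ)/(1 − pₑ) = (0.7472 − 0.3606)/(1 − 0.3606) = 0.605

0.605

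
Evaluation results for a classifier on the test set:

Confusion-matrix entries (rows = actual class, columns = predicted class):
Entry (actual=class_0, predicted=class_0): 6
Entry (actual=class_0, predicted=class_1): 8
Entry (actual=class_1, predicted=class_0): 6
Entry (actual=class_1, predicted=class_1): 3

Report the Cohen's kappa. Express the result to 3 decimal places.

-0.229

Observed agreement pₒ = trace/N = 9/23 = 0.3913
Expected agreement pₑ = Σ (rowᵢ·colᵢ)/N² = (14·12 + 9·11)/23² = 0.5047
κ = (pₒ − pₑ)/(1 − pₑ) = (0.3913 − 0.5047)/(1 − 0.5047) = -0.229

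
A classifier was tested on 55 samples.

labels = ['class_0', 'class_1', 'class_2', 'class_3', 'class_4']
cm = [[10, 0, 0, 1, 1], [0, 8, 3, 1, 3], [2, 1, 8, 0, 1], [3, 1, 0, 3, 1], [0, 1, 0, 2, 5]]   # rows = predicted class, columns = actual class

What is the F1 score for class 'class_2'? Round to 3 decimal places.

F1 score = 2·TP/(2·TP+FP+FN).
class_2: TP=8, FP=2+1+0+1=4, FN=0+3+0+0=3 → 16/23 = 0.6957

0.696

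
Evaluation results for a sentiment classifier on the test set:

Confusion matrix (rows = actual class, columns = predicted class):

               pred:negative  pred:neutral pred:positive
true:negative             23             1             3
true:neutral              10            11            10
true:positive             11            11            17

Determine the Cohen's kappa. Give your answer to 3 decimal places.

0.296

Observed agreement pₒ = trace/N = 51/97 = 0.5258
Expected agreement pₑ = Σ (rowᵢ·colᵢ)/N² = (27·44 + 31·23 + 39·30)/97² = 0.3264
κ = (pₒ − pₑ)/(1 − pₑ) = (0.5258 − 0.3264)/(1 − 0.3264) = 0.296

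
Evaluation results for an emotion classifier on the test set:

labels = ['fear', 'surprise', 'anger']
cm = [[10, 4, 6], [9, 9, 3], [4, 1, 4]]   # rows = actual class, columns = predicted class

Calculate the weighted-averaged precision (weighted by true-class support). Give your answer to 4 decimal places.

Per-class precision (TP/(TP+FP)):
  fear: TP=10, FP=9+4=13 → 10/23 = 0.43478
  surprise: TP=9, FP=4+1=5 → 9/14 = 0.64286
  anger: TP=4, FP=6+3=9 → 4/13 = 0.30769
Weighted-precision = Σ (supportᵢ/N)·precisionᵢ with N=50: (20/50)·0.43478 + (21/50)·0.64286 + (9/50)·0.30769 = 0.4993

0.4993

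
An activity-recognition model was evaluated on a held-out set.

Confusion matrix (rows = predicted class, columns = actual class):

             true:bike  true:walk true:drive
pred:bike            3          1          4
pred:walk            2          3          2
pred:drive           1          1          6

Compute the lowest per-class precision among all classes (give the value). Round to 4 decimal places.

0.3750

Per-class precision (TP/(TP+FP)):
  bike: TP=3, FP=1+4=5 → 3/8 = 0.37500
  walk: TP=3, FP=2+2=4 → 3/7 = 0.42857
  drive: TP=6, FP=1+1=2 → 6/8 = 0.75000
Lowest is class 'bike' with precision = 0.3750.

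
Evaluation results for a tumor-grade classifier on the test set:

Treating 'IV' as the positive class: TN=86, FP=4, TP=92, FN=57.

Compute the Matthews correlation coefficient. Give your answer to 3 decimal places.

0.566

MCC = (TP·TN − FP·FN) / √((TP+FP)(TP+FN)(TN+FP)(TN+FN))
Numerator = 92·86 − 4·57 = 7684
Denominator = √(96·149·90·143) = √184092480 = 13568.0684
MCC = 7684 / 13568.0684 = 0.566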